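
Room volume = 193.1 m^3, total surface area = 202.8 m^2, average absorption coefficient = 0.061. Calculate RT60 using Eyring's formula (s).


Given values:
  V = 193.1 m^3, S = 202.8 m^2, alpha = 0.061
Formula: RT60 = 0.161 * V / (-S * ln(1 - alpha))
Compute ln(1 - 0.061) = ln(0.939) = -0.06294
Denominator: -202.8 * -0.06294 = 12.7642
Numerator: 0.161 * 193.1 = 31.0891
RT60 = 31.0891 / 12.7642 = 2.436

2.436 s


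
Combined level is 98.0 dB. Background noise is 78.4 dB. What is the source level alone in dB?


Given values:
  L_total = 98.0 dB, L_bg = 78.4 dB
Formula: L_source = 10 * log10(10^(L_total/10) - 10^(L_bg/10))
Convert to linear:
  10^(98.0/10) = 6309573444.8019
  10^(78.4/10) = 69183097.0919
Difference: 6309573444.8019 - 69183097.0919 = 6240390347.71
L_source = 10 * log10(6240390347.71) = 97.95

97.95 dB


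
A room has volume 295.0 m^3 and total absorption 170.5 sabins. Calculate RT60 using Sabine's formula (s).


Given values:
  V = 295.0 m^3
  A = 170.5 sabins
Formula: RT60 = 0.161 * V / A
Numerator: 0.161 * 295.0 = 47.495
RT60 = 47.495 / 170.5 = 0.279

0.279 s


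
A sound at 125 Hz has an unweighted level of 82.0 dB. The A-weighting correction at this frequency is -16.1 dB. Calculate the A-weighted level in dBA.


Given values:
  SPL = 82.0 dB
  A-weighting at 125 Hz = -16.1 dB
Formula: L_A = SPL + A_weight
L_A = 82.0 + (-16.1)
L_A = 65.9

65.9 dBA


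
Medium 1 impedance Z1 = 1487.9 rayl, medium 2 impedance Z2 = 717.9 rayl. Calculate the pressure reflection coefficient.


Given values:
  Z1 = 1487.9 rayl, Z2 = 717.9 rayl
Formula: R = (Z2 - Z1) / (Z2 + Z1)
Numerator: Z2 - Z1 = 717.9 - 1487.9 = -770.0
Denominator: Z2 + Z1 = 717.9 + 1487.9 = 2205.8
R = -770.0 / 2205.8 = -0.3491

-0.3491


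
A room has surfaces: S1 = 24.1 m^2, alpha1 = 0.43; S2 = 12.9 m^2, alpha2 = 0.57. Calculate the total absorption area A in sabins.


Given surfaces:
  Surface 1: 24.1 * 0.43 = 10.363
  Surface 2: 12.9 * 0.57 = 7.353
Formula: A = sum(Si * alpha_i)
A = 10.363 + 7.353
A = 17.72

17.72 sabins


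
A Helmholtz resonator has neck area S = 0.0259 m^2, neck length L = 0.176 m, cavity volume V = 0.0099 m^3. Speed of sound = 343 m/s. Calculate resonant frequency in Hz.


Given values:
  S = 0.0259 m^2, L = 0.176 m, V = 0.0099 m^3, c = 343 m/s
Formula: f = (c / (2*pi)) * sqrt(S / (V * L))
Compute V * L = 0.0099 * 0.176 = 0.0017424
Compute S / (V * L) = 0.0259 / 0.0017424 = 14.8646
Compute sqrt(14.8646) = 3.855464
Compute c / (2*pi) = 343 / 6.283185 = 54.590148
f = 54.590148 * 3.855464 = 210.47

210.47 Hz


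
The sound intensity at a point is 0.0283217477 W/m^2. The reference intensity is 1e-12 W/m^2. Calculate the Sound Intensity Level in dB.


Given values:
  I = 0.0283217477 W/m^2
  I_ref = 1e-12 W/m^2
Formula: SIL = 10 * log10(I / I_ref)
Compute ratio: I / I_ref = 28321747700
Compute log10: log10(28321747700) = 10.45212
Multiply: SIL = 10 * 10.45212 = 104.52

104.52 dB


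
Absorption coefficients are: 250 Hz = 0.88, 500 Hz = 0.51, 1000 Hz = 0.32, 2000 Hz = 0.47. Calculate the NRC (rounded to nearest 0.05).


Given values:
  a_250 = 0.88, a_500 = 0.51
  a_1000 = 0.32, a_2000 = 0.47
Formula: NRC = (a250 + a500 + a1000 + a2000) / 4
Sum = 0.88 + 0.51 + 0.32 + 0.47 = 2.18
NRC = 2.18 / 4 = 0.545
Rounded to nearest 0.05: 0.55

0.55


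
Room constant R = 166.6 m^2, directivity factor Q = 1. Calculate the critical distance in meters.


Given values:
  R = 166.6 m^2, Q = 1
Formula: d_c = 0.141 * sqrt(Q * R)
Compute Q * R = 1 * 166.6 = 166.6
Compute sqrt(166.6) = 12.9074
d_c = 0.141 * 12.9074 = 1.82

1.82 m


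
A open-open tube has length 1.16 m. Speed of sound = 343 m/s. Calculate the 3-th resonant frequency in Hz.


Given values:
  Tube type: open-open, L = 1.16 m, c = 343 m/s, n = 3
Formula: f_n = n * c / (2 * L)
Compute 2 * L = 2 * 1.16 = 2.32
f = 3 * 343 / 2.32
f = 443.53

443.53 Hz


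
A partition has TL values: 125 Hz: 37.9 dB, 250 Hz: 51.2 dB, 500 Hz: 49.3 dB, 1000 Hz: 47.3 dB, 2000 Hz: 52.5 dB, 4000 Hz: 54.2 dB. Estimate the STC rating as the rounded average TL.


Given TL values at each frequency:
  125 Hz: 37.9 dB
  250 Hz: 51.2 dB
  500 Hz: 49.3 dB
  1000 Hz: 47.3 dB
  2000 Hz: 52.5 dB
  4000 Hz: 54.2 dB
Formula: STC ~ round(average of TL values)
Sum = 37.9 + 51.2 + 49.3 + 47.3 + 52.5 + 54.2 = 292.4
Average = 292.4 / 6 = 48.73
Rounded: 49

49


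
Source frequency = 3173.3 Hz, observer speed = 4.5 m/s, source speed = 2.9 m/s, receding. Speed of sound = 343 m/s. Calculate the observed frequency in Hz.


Given values:
  f_s = 3173.3 Hz, v_o = 4.5 m/s, v_s = 2.9 m/s
  Direction: receding
Formula: f_o = f_s * (c - v_o) / (c + v_s)
Numerator: c - v_o = 343 - 4.5 = 338.5
Denominator: c + v_s = 343 + 2.9 = 345.9
f_o = 3173.3 * 338.5 / 345.9 = 3105.41

3105.41 Hz


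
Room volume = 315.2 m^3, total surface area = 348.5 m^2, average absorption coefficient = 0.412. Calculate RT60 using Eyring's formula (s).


Given values:
  V = 315.2 m^3, S = 348.5 m^2, alpha = 0.412
Formula: RT60 = 0.161 * V / (-S * ln(1 - alpha))
Compute ln(1 - 0.412) = ln(0.588) = -0.531028
Denominator: -348.5 * -0.531028 = 185.0633
Numerator: 0.161 * 315.2 = 50.7472
RT60 = 50.7472 / 185.0633 = 0.274

0.274 s


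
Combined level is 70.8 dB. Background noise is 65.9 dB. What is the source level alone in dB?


Given values:
  L_total = 70.8 dB, L_bg = 65.9 dB
Formula: L_source = 10 * log10(10^(L_total/10) - 10^(L_bg/10))
Convert to linear:
  10^(70.8/10) = 12022644.3462
  10^(65.9/10) = 3890451.4499
Difference: 12022644.3462 - 3890451.4499 = 8132192.8963
L_source = 10 * log10(8132192.8963) = 69.1

69.1 dB


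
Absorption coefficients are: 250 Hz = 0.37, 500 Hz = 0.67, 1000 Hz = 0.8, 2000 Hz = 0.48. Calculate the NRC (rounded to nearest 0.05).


Given values:
  a_250 = 0.37, a_500 = 0.67
  a_1000 = 0.8, a_2000 = 0.48
Formula: NRC = (a250 + a500 + a1000 + a2000) / 4
Sum = 0.37 + 0.67 + 0.8 + 0.48 = 2.32
NRC = 2.32 / 4 = 0.58
Rounded to nearest 0.05: 0.6

0.6


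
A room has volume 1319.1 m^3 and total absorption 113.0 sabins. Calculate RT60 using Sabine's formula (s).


Given values:
  V = 1319.1 m^3
  A = 113.0 sabins
Formula: RT60 = 0.161 * V / A
Numerator: 0.161 * 1319.1 = 212.3751
RT60 = 212.3751 / 113.0 = 1.879

1.879 s


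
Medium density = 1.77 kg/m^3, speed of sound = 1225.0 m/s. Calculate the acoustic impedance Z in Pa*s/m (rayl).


Given values:
  rho = 1.77 kg/m^3
  c = 1225.0 m/s
Formula: Z = rho * c
Z = 1.77 * 1225.0
Z = 2168.25

2168.25 rayl


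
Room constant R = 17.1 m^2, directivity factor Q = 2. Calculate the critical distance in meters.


Given values:
  R = 17.1 m^2, Q = 2
Formula: d_c = 0.141 * sqrt(Q * R)
Compute Q * R = 2 * 17.1 = 34.2
Compute sqrt(34.2) = 5.8481
d_c = 0.141 * 5.8481 = 0.825

0.825 m


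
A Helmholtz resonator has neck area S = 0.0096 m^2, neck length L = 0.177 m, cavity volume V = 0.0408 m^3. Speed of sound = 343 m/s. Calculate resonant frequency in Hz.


Given values:
  S = 0.0096 m^2, L = 0.177 m, V = 0.0408 m^3, c = 343 m/s
Formula: f = (c / (2*pi)) * sqrt(S / (V * L))
Compute V * L = 0.0408 * 0.177 = 0.0072216
Compute S / (V * L) = 0.0096 / 0.0072216 = 1.3293
Compute sqrt(1.3293) = 1.152953
Compute c / (2*pi) = 343 / 6.283185 = 54.590148
f = 54.590148 * 1.152953 = 62.94

62.94 Hz


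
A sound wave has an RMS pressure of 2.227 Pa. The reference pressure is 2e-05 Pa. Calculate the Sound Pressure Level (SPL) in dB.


Given values:
  p = 2.227 Pa
  p_ref = 2e-05 Pa
Formula: SPL = 20 * log10(p / p_ref)
Compute ratio: p / p_ref = 2.227 / 2e-05 = 111350
Compute log10: log10(111350) = 5.04669
Multiply: SPL = 20 * 5.04669 = 100.93

100.93 dB


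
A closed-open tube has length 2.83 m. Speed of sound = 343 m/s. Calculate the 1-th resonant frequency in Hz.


Given values:
  Tube type: closed-open, L = 2.83 m, c = 343 m/s, n = 1
Formula: f_n = (2n - 1) * c / (4 * L)
Compute 2n - 1 = 2*1 - 1 = 1
Compute 4 * L = 4 * 2.83 = 11.32
f = 1 * 343 / 11.32
f = 30.3

30.3 Hz


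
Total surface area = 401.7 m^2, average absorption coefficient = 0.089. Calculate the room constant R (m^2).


Given values:
  S = 401.7 m^2, alpha = 0.089
Formula: R = S * alpha / (1 - alpha)
Numerator: 401.7 * 0.089 = 35.7513
Denominator: 1 - 0.089 = 0.911
R = 35.7513 / 0.911 = 39.24

39.24 m^2


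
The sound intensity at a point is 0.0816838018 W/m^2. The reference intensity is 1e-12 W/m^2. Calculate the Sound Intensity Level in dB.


Given values:
  I = 0.0816838018 W/m^2
  I_ref = 1e-12 W/m^2
Formula: SIL = 10 * log10(I / I_ref)
Compute ratio: I / I_ref = 81683801800
Compute log10: log10(81683801800) = 10.912136
Multiply: SIL = 10 * 10.912136 = 109.12

109.12 dB


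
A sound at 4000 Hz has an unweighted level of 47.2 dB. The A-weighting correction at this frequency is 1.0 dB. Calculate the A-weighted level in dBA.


Given values:
  SPL = 47.2 dB
  A-weighting at 4000 Hz = 1.0 dB
Formula: L_A = SPL + A_weight
L_A = 47.2 + (1.0)
L_A = 48.2

48.2 dBA


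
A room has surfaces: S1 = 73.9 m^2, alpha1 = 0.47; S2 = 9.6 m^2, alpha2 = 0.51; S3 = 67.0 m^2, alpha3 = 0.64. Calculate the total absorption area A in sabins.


Given surfaces:
  Surface 1: 73.9 * 0.47 = 34.733
  Surface 2: 9.6 * 0.51 = 4.896
  Surface 3: 67.0 * 0.64 = 42.88
Formula: A = sum(Si * alpha_i)
A = 34.733 + 4.896 + 42.88
A = 82.51

82.51 sabins


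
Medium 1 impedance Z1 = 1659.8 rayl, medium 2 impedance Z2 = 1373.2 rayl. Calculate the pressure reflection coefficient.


Given values:
  Z1 = 1659.8 rayl, Z2 = 1373.2 rayl
Formula: R = (Z2 - Z1) / (Z2 + Z1)
Numerator: Z2 - Z1 = 1373.2 - 1659.8 = -286.6
Denominator: Z2 + Z1 = 1373.2 + 1659.8 = 3033.0
R = -286.6 / 3033.0 = -0.0945

-0.0945


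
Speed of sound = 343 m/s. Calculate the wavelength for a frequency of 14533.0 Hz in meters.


Given values:
  c = 343 m/s, f = 14533.0 Hz
Formula: lambda = c / f
lambda = 343 / 14533.0
lambda = 0.0236

0.0236 m


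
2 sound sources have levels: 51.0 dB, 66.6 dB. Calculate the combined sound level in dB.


Formula: L_total = 10 * log10( sum(10^(Li/10)) )
  Source 1: 10^(51.0/10) = 125892.5412
  Source 2: 10^(66.6/10) = 4570881.8961
Sum of linear values = 4696774.4373
L_total = 10 * log10(4696774.4373) = 66.72

66.72 dB


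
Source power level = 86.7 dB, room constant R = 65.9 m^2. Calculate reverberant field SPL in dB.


Given values:
  Lw = 86.7 dB, R = 65.9 m^2
Formula: SPL = Lw + 10 * log10(4 / R)
Compute 4 / R = 4 / 65.9 = 0.060698
Compute 10 * log10(0.060698) = -12.1683
SPL = 86.7 + (-12.1683) = 74.53

74.53 dB


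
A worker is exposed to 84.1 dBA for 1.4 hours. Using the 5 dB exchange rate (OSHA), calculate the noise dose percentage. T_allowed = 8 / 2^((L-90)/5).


Given values:
  L = 84.1 dBA, T = 1.4 hours
Formula: T_allowed = 8 / 2^((L - 90) / 5)
Compute exponent: (84.1 - 90) / 5 = -1.18
Compute 2^(-1.18) = 0.441351
T_allowed = 8 / 0.441351 = 18.126163 hours
Dose = (T / T_allowed) * 100
Dose = (1.4 / 18.126163) * 100 = 7.72

7.72 %


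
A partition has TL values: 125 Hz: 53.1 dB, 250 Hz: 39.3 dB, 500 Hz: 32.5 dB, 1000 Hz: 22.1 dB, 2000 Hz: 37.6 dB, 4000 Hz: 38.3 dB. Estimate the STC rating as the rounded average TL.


Given TL values at each frequency:
  125 Hz: 53.1 dB
  250 Hz: 39.3 dB
  500 Hz: 32.5 dB
  1000 Hz: 22.1 dB
  2000 Hz: 37.6 dB
  4000 Hz: 38.3 dB
Formula: STC ~ round(average of TL values)
Sum = 53.1 + 39.3 + 32.5 + 22.1 + 37.6 + 38.3 = 222.9
Average = 222.9 / 6 = 37.15
Rounded: 37

37


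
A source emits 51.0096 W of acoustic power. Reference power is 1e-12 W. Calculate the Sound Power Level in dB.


Given values:
  W = 51.0096 W
  W_ref = 1e-12 W
Formula: SWL = 10 * log10(W / W_ref)
Compute ratio: W / W_ref = 51009600000000
Compute log10: log10(51009600000000) = 13.707652
Multiply: SWL = 10 * 13.707652 = 137.08

137.08 dB


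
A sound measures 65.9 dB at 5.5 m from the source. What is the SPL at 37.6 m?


Given values:
  SPL1 = 65.9 dB, r1 = 5.5 m, r2 = 37.6 m
Formula: SPL2 = SPL1 - 20 * log10(r2 / r1)
Compute ratio: r2 / r1 = 37.6 / 5.5 = 6.8364
Compute log10: log10(6.8364) = 0.834827
Compute drop: 20 * 0.834827 = 16.6965
SPL2 = 65.9 - 16.6965 = 49.2

49.2 dB


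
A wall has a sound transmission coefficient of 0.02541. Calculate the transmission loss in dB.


Given values:
  tau = 0.02541
Formula: TL = 10 * log10(1 / tau)
Compute 1 / tau = 1 / 0.02541 = 39.3546
Compute log10(39.3546) = 1.594996
TL = 10 * 1.594996 = 15.95

15.95 dB


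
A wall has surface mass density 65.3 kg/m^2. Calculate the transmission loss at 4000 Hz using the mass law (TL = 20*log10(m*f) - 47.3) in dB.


Given values:
  m = 65.3 kg/m^2, f = 4000 Hz
Formula: TL = 20 * log10(m * f) - 47.3
Compute m * f = 65.3 * 4000 = 261200.0
Compute log10(261200.0) = 5.416973
Compute 20 * 5.416973 = 108.3395
TL = 108.3395 - 47.3 = 61.04

61.04 dB


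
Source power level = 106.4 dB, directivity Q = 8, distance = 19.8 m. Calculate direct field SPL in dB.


Given values:
  Lw = 106.4 dB, Q = 8, r = 19.8 m
Formula: SPL = Lw + 10 * log10(Q / (4 * pi * r^2))
Compute 4 * pi * r^2 = 4 * pi * 19.8^2 = 4926.5199
Compute Q / denom = 8 / 4926.5199 = 0.00162386
Compute 10 * log10(0.00162386) = -27.8945
SPL = 106.4 + (-27.8945) = 78.51

78.51 dB


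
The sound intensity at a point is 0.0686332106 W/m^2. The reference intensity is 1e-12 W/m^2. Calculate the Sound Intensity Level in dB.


Given values:
  I = 0.0686332106 W/m^2
  I_ref = 1e-12 W/m^2
Formula: SIL = 10 * log10(I / I_ref)
Compute ratio: I / I_ref = 68633210600
Compute log10: log10(68633210600) = 10.836534
Multiply: SIL = 10 * 10.836534 = 108.37

108.37 dB


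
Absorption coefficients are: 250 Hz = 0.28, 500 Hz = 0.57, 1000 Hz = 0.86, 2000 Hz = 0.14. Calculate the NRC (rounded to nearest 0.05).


Given values:
  a_250 = 0.28, a_500 = 0.57
  a_1000 = 0.86, a_2000 = 0.14
Formula: NRC = (a250 + a500 + a1000 + a2000) / 4
Sum = 0.28 + 0.57 + 0.86 + 0.14 = 1.85
NRC = 1.85 / 4 = 0.4625
Rounded to nearest 0.05: 0.45

0.45


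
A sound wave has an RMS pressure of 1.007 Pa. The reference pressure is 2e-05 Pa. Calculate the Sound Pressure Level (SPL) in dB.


Given values:
  p = 1.007 Pa
  p_ref = 2e-05 Pa
Formula: SPL = 20 * log10(p / p_ref)
Compute ratio: p / p_ref = 1.007 / 2e-05 = 50350
Compute log10: log10(50350) = 4.701999
Multiply: SPL = 20 * 4.701999 = 94.04

94.04 dB


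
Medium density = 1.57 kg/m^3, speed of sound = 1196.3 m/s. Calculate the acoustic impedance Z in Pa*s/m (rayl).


Given values:
  rho = 1.57 kg/m^3
  c = 1196.3 m/s
Formula: Z = rho * c
Z = 1.57 * 1196.3
Z = 1878.19

1878.19 rayl


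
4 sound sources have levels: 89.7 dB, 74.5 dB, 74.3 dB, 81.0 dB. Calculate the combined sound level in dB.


Formula: L_total = 10 * log10( sum(10^(Li/10)) )
  Source 1: 10^(89.7/10) = 933254300.797
  Source 2: 10^(74.5/10) = 28183829.3126
  Source 3: 10^(74.3/10) = 26915348.0393
  Source 4: 10^(81.0/10) = 125892541.1794
Sum of linear values = 1114246019.3283
L_total = 10 * log10(1114246019.3283) = 90.47

90.47 dB


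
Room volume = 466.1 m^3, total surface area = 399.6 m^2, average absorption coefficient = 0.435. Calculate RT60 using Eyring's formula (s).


Given values:
  V = 466.1 m^3, S = 399.6 m^2, alpha = 0.435
Formula: RT60 = 0.161 * V / (-S * ln(1 - alpha))
Compute ln(1 - 0.435) = ln(0.565) = -0.57093
Denominator: -399.6 * -0.57093 = 228.1436
Numerator: 0.161 * 466.1 = 75.0421
RT60 = 75.0421 / 228.1436 = 0.329

0.329 s


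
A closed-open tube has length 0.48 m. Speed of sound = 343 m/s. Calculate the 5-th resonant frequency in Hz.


Given values:
  Tube type: closed-open, L = 0.48 m, c = 343 m/s, n = 5
Formula: f_n = (2n - 1) * c / (4 * L)
Compute 2n - 1 = 2*5 - 1 = 9
Compute 4 * L = 4 * 0.48 = 1.92
f = 9 * 343 / 1.92
f = 1607.81

1607.81 Hz


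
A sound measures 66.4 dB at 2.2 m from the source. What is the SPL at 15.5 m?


Given values:
  SPL1 = 66.4 dB, r1 = 2.2 m, r2 = 15.5 m
Formula: SPL2 = SPL1 - 20 * log10(r2 / r1)
Compute ratio: r2 / r1 = 15.5 / 2.2 = 7.0455
Compute log10: log10(7.0455) = 0.847912
Compute drop: 20 * 0.847912 = 16.9582
SPL2 = 66.4 - 16.9582 = 49.44

49.44 dB


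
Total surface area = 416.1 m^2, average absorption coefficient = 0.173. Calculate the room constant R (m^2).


Given values:
  S = 416.1 m^2, alpha = 0.173
Formula: R = S * alpha / (1 - alpha)
Numerator: 416.1 * 0.173 = 71.9853
Denominator: 1 - 0.173 = 0.827
R = 71.9853 / 0.827 = 87.04

87.04 m^2


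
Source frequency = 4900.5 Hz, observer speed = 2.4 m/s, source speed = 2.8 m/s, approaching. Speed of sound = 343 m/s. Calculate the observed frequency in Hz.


Given values:
  f_s = 4900.5 Hz, v_o = 2.4 m/s, v_s = 2.8 m/s
  Direction: approaching
Formula: f_o = f_s * (c + v_o) / (c - v_s)
Numerator: c + v_o = 343 + 2.4 = 345.4
Denominator: c - v_s = 343 - 2.8 = 340.2
f_o = 4900.5 * 345.4 / 340.2 = 4975.4

4975.4 Hz


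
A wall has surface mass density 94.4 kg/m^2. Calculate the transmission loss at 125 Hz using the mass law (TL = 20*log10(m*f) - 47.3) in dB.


Given values:
  m = 94.4 kg/m^2, f = 125 Hz
Formula: TL = 20 * log10(m * f) - 47.3
Compute m * f = 94.4 * 125 = 11800.0
Compute log10(11800.0) = 4.071882
Compute 20 * 4.071882 = 81.4376
TL = 81.4376 - 47.3 = 34.14

34.14 dB


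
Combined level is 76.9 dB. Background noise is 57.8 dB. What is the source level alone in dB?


Given values:
  L_total = 76.9 dB, L_bg = 57.8 dB
Formula: L_source = 10 * log10(10^(L_total/10) - 10^(L_bg/10))
Convert to linear:
  10^(76.9/10) = 48977881.9368
  10^(57.8/10) = 602559.5861
Difference: 48977881.9368 - 602559.5861 = 48375322.3507
L_source = 10 * log10(48375322.3507) = 76.85

76.85 dB


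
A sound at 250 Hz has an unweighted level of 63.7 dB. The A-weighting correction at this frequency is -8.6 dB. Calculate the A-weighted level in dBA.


Given values:
  SPL = 63.7 dB
  A-weighting at 250 Hz = -8.6 dB
Formula: L_A = SPL + A_weight
L_A = 63.7 + (-8.6)
L_A = 55.1

55.1 dBA


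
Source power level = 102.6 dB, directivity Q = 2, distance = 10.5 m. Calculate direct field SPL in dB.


Given values:
  Lw = 102.6 dB, Q = 2, r = 10.5 m
Formula: SPL = Lw + 10 * log10(Q / (4 * pi * r^2))
Compute 4 * pi * r^2 = 4 * pi * 10.5^2 = 1385.4424
Compute Q / denom = 2 / 1385.4424 = 0.00144358
Compute 10 * log10(0.00144358) = -28.4056
SPL = 102.6 + (-28.4056) = 74.19

74.19 dB


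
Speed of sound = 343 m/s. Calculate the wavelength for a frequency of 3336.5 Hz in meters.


Given values:
  c = 343 m/s, f = 3336.5 Hz
Formula: lambda = c / f
lambda = 343 / 3336.5
lambda = 0.1028

0.1028 m


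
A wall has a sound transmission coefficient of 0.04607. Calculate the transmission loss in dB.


Given values:
  tau = 0.04607
Formula: TL = 10 * log10(1 / tau)
Compute 1 / tau = 1 / 0.04607 = 21.7061
Compute log10(21.7061) = 1.336582
TL = 10 * 1.336582 = 13.37

13.37 dB


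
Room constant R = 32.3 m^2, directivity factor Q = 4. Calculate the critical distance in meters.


Given values:
  R = 32.3 m^2, Q = 4
Formula: d_c = 0.141 * sqrt(Q * R)
Compute Q * R = 4 * 32.3 = 129.2
Compute sqrt(129.2) = 11.3666
d_c = 0.141 * 11.3666 = 1.603

1.603 m


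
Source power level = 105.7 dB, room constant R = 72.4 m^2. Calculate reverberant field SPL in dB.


Given values:
  Lw = 105.7 dB, R = 72.4 m^2
Formula: SPL = Lw + 10 * log10(4 / R)
Compute 4 / R = 4 / 72.4 = 0.055249
Compute 10 * log10(0.055249) = -12.5768
SPL = 105.7 + (-12.5768) = 93.12

93.12 dB


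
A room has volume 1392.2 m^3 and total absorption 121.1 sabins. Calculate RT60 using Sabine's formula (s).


Given values:
  V = 1392.2 m^3
  A = 121.1 sabins
Formula: RT60 = 0.161 * V / A
Numerator: 0.161 * 1392.2 = 224.1442
RT60 = 224.1442 / 121.1 = 1.851

1.851 s


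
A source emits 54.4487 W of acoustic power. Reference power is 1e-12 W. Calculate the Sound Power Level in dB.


Given values:
  W = 54.4487 W
  W_ref = 1e-12 W
Formula: SWL = 10 * log10(W / W_ref)
Compute ratio: W / W_ref = 54448700000000
Compute log10: log10(54448700000000) = 13.735988
Multiply: SWL = 10 * 13.735988 = 137.36

137.36 dB


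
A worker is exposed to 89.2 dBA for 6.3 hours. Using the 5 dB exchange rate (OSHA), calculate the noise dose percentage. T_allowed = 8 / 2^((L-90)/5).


Given values:
  L = 89.2 dBA, T = 6.3 hours
Formula: T_allowed = 8 / 2^((L - 90) / 5)
Compute exponent: (89.2 - 90) / 5 = -0.16
Compute 2^(-0.16) = 0.895025
T_allowed = 8 / 0.895025 = 8.938298 hours
Dose = (T / T_allowed) * 100
Dose = (6.3 / 8.938298) * 100 = 70.48

70.48 %


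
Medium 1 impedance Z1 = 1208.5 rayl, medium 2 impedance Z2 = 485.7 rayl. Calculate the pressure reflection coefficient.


Given values:
  Z1 = 1208.5 rayl, Z2 = 485.7 rayl
Formula: R = (Z2 - Z1) / (Z2 + Z1)
Numerator: Z2 - Z1 = 485.7 - 1208.5 = -722.8
Denominator: Z2 + Z1 = 485.7 + 1208.5 = 1694.2
R = -722.8 / 1694.2 = -0.4266

-0.4266


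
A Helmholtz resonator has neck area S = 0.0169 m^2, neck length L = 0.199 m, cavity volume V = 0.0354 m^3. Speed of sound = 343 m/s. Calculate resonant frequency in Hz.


Given values:
  S = 0.0169 m^2, L = 0.199 m, V = 0.0354 m^3, c = 343 m/s
Formula: f = (c / (2*pi)) * sqrt(S / (V * L))
Compute V * L = 0.0354 * 0.199 = 0.0070446
Compute S / (V * L) = 0.0169 / 0.0070446 = 2.399
Compute sqrt(2.399) = 1.548871
Compute c / (2*pi) = 343 / 6.283185 = 54.590148
f = 54.590148 * 1.548871 = 84.55

84.55 Hz


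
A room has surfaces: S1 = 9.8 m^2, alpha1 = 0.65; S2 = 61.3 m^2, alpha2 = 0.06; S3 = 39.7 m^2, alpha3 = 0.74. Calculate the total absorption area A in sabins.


Given surfaces:
  Surface 1: 9.8 * 0.65 = 6.37
  Surface 2: 61.3 * 0.06 = 3.678
  Surface 3: 39.7 * 0.74 = 29.378
Formula: A = sum(Si * alpha_i)
A = 6.37 + 3.678 + 29.378
A = 39.43

39.43 sabins


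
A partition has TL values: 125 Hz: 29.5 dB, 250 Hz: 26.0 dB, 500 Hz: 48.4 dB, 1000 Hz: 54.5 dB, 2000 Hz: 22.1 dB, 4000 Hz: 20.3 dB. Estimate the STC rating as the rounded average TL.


Given TL values at each frequency:
  125 Hz: 29.5 dB
  250 Hz: 26.0 dB
  500 Hz: 48.4 dB
  1000 Hz: 54.5 dB
  2000 Hz: 22.1 dB
  4000 Hz: 20.3 dB
Formula: STC ~ round(average of TL values)
Sum = 29.5 + 26.0 + 48.4 + 54.5 + 22.1 + 20.3 = 200.8
Average = 200.8 / 6 = 33.47
Rounded: 33

33


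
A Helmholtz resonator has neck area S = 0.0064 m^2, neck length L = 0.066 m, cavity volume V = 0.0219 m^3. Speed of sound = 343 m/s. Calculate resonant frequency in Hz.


Given values:
  S = 0.0064 m^2, L = 0.066 m, V = 0.0219 m^3, c = 343 m/s
Formula: f = (c / (2*pi)) * sqrt(S / (V * L))
Compute V * L = 0.0219 * 0.066 = 0.0014454
Compute S / (V * L) = 0.0064 / 0.0014454 = 4.4278
Compute sqrt(4.4278) = 2.104234
Compute c / (2*pi) = 343 / 6.283185 = 54.590148
f = 54.590148 * 2.104234 = 114.87

114.87 Hz


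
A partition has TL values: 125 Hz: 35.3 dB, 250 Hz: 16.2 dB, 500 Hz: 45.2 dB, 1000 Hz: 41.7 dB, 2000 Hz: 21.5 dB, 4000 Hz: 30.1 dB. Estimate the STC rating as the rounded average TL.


Given TL values at each frequency:
  125 Hz: 35.3 dB
  250 Hz: 16.2 dB
  500 Hz: 45.2 dB
  1000 Hz: 41.7 dB
  2000 Hz: 21.5 dB
  4000 Hz: 30.1 dB
Formula: STC ~ round(average of TL values)
Sum = 35.3 + 16.2 + 45.2 + 41.7 + 21.5 + 30.1 = 190.0
Average = 190.0 / 6 = 31.67
Rounded: 32

32


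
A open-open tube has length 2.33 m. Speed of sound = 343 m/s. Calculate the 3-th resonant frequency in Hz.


Given values:
  Tube type: open-open, L = 2.33 m, c = 343 m/s, n = 3
Formula: f_n = n * c / (2 * L)
Compute 2 * L = 2 * 2.33 = 4.66
f = 3 * 343 / 4.66
f = 220.82

220.82 Hz


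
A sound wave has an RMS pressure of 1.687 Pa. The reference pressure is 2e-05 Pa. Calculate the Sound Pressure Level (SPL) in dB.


Given values:
  p = 1.687 Pa
  p_ref = 2e-05 Pa
Formula: SPL = 20 * log10(p / p_ref)
Compute ratio: p / p_ref = 1.687 / 2e-05 = 84350
Compute log10: log10(84350) = 4.926085
Multiply: SPL = 20 * 4.926085 = 98.52

98.52 dB


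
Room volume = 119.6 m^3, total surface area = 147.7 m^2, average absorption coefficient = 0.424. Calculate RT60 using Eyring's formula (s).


Given values:
  V = 119.6 m^3, S = 147.7 m^2, alpha = 0.424
Formula: RT60 = 0.161 * V / (-S * ln(1 - alpha))
Compute ln(1 - 0.424) = ln(0.576) = -0.551648
Denominator: -147.7 * -0.551648 = 81.4784
Numerator: 0.161 * 119.6 = 19.2556
RT60 = 19.2556 / 81.4784 = 0.236

0.236 s


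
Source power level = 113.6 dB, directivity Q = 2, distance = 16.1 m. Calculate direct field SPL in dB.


Given values:
  Lw = 113.6 dB, Q = 2, r = 16.1 m
Formula: SPL = Lw + 10 * log10(Q / (4 * pi * r^2))
Compute 4 * pi * r^2 = 4 * pi * 16.1^2 = 3257.3289
Compute Q / denom = 2 / 3257.3289 = 0.000614
Compute 10 * log10(0.000614) = -32.1183
SPL = 113.6 + (-32.1183) = 81.48

81.48 dB


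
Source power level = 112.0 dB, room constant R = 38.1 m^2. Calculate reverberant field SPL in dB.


Given values:
  Lw = 112.0 dB, R = 38.1 m^2
Formula: SPL = Lw + 10 * log10(4 / R)
Compute 4 / R = 4 / 38.1 = 0.104987
Compute 10 * log10(0.104987) = -9.7886
SPL = 112.0 + (-9.7886) = 102.21

102.21 dB


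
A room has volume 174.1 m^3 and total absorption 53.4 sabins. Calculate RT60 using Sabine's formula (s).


Given values:
  V = 174.1 m^3
  A = 53.4 sabins
Formula: RT60 = 0.161 * V / A
Numerator: 0.161 * 174.1 = 28.0301
RT60 = 28.0301 / 53.4 = 0.525

0.525 s


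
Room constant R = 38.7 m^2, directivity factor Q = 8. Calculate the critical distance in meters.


Given values:
  R = 38.7 m^2, Q = 8
Formula: d_c = 0.141 * sqrt(Q * R)
Compute Q * R = 8 * 38.7 = 309.6
Compute sqrt(309.6) = 17.5955
d_c = 0.141 * 17.5955 = 2.481

2.481 m


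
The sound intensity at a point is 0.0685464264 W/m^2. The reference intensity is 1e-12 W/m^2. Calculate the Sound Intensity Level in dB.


Given values:
  I = 0.0685464264 W/m^2
  I_ref = 1e-12 W/m^2
Formula: SIL = 10 * log10(I / I_ref)
Compute ratio: I / I_ref = 68546426400
Compute log10: log10(68546426400) = 10.835985
Multiply: SIL = 10 * 10.835985 = 108.36

108.36 dB


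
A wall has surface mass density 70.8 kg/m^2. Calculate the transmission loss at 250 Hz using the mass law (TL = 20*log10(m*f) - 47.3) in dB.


Given values:
  m = 70.8 kg/m^2, f = 250 Hz
Formula: TL = 20 * log10(m * f) - 47.3
Compute m * f = 70.8 * 250 = 17700.0
Compute log10(17700.0) = 4.247973
Compute 20 * 4.247973 = 84.9595
TL = 84.9595 - 47.3 = 37.66

37.66 dB


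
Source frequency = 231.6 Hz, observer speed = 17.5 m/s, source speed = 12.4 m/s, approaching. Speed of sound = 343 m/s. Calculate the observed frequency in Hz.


Given values:
  f_s = 231.6 Hz, v_o = 17.5 m/s, v_s = 12.4 m/s
  Direction: approaching
Formula: f_o = f_s * (c + v_o) / (c - v_s)
Numerator: c + v_o = 343 + 17.5 = 360.5
Denominator: c - v_s = 343 - 12.4 = 330.6
f_o = 231.6 * 360.5 / 330.6 = 252.55

252.55 Hz


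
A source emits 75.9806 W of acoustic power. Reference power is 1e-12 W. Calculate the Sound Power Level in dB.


Given values:
  W = 75.9806 W
  W_ref = 1e-12 W
Formula: SWL = 10 * log10(W / W_ref)
Compute ratio: W / W_ref = 75980600000000
Compute log10: log10(75980600000000) = 13.880703
Multiply: SWL = 10 * 13.880703 = 138.81

138.81 dB


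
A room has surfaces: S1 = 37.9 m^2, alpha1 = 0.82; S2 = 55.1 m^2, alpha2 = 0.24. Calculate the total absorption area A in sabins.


Given surfaces:
  Surface 1: 37.9 * 0.82 = 31.078
  Surface 2: 55.1 * 0.24 = 13.224
Formula: A = sum(Si * alpha_i)
A = 31.078 + 13.224
A = 44.3

44.3 sabins


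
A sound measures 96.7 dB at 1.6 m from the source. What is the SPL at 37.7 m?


Given values:
  SPL1 = 96.7 dB, r1 = 1.6 m, r2 = 37.7 m
Formula: SPL2 = SPL1 - 20 * log10(r2 / r1)
Compute ratio: r2 / r1 = 37.7 / 1.6 = 23.5625
Compute log10: log10(23.5625) = 1.372221
Compute drop: 20 * 1.372221 = 27.4444
SPL2 = 96.7 - 27.4444 = 69.26

69.26 dB


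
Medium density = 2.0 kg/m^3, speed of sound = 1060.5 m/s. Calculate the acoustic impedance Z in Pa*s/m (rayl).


Given values:
  rho = 2.0 kg/m^3
  c = 1060.5 m/s
Formula: Z = rho * c
Z = 2.0 * 1060.5
Z = 2121.0

2121.0 rayl


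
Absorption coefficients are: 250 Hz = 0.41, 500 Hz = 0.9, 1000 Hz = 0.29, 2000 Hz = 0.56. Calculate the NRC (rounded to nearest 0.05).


Given values:
  a_250 = 0.41, a_500 = 0.9
  a_1000 = 0.29, a_2000 = 0.56
Formula: NRC = (a250 + a500 + a1000 + a2000) / 4
Sum = 0.41 + 0.9 + 0.29 + 0.56 = 2.16
NRC = 2.16 / 4 = 0.54
Rounded to nearest 0.05: 0.55

0.55


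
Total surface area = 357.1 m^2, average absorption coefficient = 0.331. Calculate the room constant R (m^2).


Given values:
  S = 357.1 m^2, alpha = 0.331
Formula: R = S * alpha / (1 - alpha)
Numerator: 357.1 * 0.331 = 118.2001
Denominator: 1 - 0.331 = 0.669
R = 118.2001 / 0.669 = 176.68

176.68 m^2


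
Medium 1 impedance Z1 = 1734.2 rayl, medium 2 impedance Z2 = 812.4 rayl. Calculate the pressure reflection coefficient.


Given values:
  Z1 = 1734.2 rayl, Z2 = 812.4 rayl
Formula: R = (Z2 - Z1) / (Z2 + Z1)
Numerator: Z2 - Z1 = 812.4 - 1734.2 = -921.8
Denominator: Z2 + Z1 = 812.4 + 1734.2 = 2546.6
R = -921.8 / 2546.6 = -0.362

-0.362


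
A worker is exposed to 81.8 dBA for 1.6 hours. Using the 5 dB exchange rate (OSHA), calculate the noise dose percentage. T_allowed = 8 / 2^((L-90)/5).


Given values:
  L = 81.8 dBA, T = 1.6 hours
Formula: T_allowed = 8 / 2^((L - 90) / 5)
Compute exponent: (81.8 - 90) / 5 = -1.64
Compute 2^(-1.64) = 0.320856
T_allowed = 8 / 0.320856 = 24.933303 hours
Dose = (T / T_allowed) * 100
Dose = (1.6 / 24.933303) * 100 = 6.42

6.42 %


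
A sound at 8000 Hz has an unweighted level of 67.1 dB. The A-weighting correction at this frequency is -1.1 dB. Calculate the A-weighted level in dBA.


Given values:
  SPL = 67.1 dB
  A-weighting at 8000 Hz = -1.1 dB
Formula: L_A = SPL + A_weight
L_A = 67.1 + (-1.1)
L_A = 66.0

66.0 dBA


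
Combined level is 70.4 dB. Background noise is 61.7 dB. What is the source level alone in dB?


Given values:
  L_total = 70.4 dB, L_bg = 61.7 dB
Formula: L_source = 10 * log10(10^(L_total/10) - 10^(L_bg/10))
Convert to linear:
  10^(70.4/10) = 10964781.9614
  10^(61.7/10) = 1479108.3882
Difference: 10964781.9614 - 1479108.3882 = 9485673.5732
L_source = 10 * log10(9485673.5732) = 69.77

69.77 dB


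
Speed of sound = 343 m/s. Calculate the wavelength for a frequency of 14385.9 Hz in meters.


Given values:
  c = 343 m/s, f = 14385.9 Hz
Formula: lambda = c / f
lambda = 343 / 14385.9
lambda = 0.0238

0.0238 m


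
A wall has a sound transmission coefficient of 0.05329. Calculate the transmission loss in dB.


Given values:
  tau = 0.05329
Formula: TL = 10 * log10(1 / tau)
Compute 1 / tau = 1 / 0.05329 = 18.7652
Compute log10(18.7652) = 1.273353
TL = 10 * 1.273353 = 12.73

12.73 dB


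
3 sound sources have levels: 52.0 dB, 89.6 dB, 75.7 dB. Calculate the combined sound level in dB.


Formula: L_total = 10 * log10( sum(10^(Li/10)) )
  Source 1: 10^(52.0/10) = 158489.3192
  Source 2: 10^(89.6/10) = 912010839.3559
  Source 3: 10^(75.7/10) = 37153522.9097
Sum of linear values = 949322851.5848
L_total = 10 * log10(949322851.5848) = 89.77

89.77 dB


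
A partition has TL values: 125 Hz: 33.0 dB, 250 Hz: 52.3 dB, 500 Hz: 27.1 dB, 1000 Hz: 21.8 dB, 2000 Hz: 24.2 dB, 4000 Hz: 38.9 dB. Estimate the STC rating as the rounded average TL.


Given TL values at each frequency:
  125 Hz: 33.0 dB
  250 Hz: 52.3 dB
  500 Hz: 27.1 dB
  1000 Hz: 21.8 dB
  2000 Hz: 24.2 dB
  4000 Hz: 38.9 dB
Formula: STC ~ round(average of TL values)
Sum = 33.0 + 52.3 + 27.1 + 21.8 + 24.2 + 38.9 = 197.3
Average = 197.3 / 6 = 32.88
Rounded: 33

33


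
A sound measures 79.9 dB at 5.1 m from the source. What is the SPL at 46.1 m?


Given values:
  SPL1 = 79.9 dB, r1 = 5.1 m, r2 = 46.1 m
Formula: SPL2 = SPL1 - 20 * log10(r2 / r1)
Compute ratio: r2 / r1 = 46.1 / 5.1 = 9.0392
Compute log10: log10(9.0392) = 0.95613
Compute drop: 20 * 0.95613 = 19.1226
SPL2 = 79.9 - 19.1226 = 60.78

60.78 dB


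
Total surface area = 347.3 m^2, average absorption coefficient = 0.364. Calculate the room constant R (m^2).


Given values:
  S = 347.3 m^2, alpha = 0.364
Formula: R = S * alpha / (1 - alpha)
Numerator: 347.3 * 0.364 = 126.4172
Denominator: 1 - 0.364 = 0.636
R = 126.4172 / 0.636 = 198.77

198.77 m^2


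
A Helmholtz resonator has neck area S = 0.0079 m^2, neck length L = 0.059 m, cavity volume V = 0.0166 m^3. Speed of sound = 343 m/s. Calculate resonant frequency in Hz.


Given values:
  S = 0.0079 m^2, L = 0.059 m, V = 0.0166 m^3, c = 343 m/s
Formula: f = (c / (2*pi)) * sqrt(S / (V * L))
Compute V * L = 0.0166 * 0.059 = 0.0009794
Compute S / (V * L) = 0.0079 / 0.0009794 = 8.0662
Compute sqrt(8.0662) = 2.840106
Compute c / (2*pi) = 343 / 6.283185 = 54.590148
f = 54.590148 * 2.840106 = 155.04

155.04 Hz


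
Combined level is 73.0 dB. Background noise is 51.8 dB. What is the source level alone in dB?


Given values:
  L_total = 73.0 dB, L_bg = 51.8 dB
Formula: L_source = 10 * log10(10^(L_total/10) - 10^(L_bg/10))
Convert to linear:
  10^(73.0/10) = 19952623.1497
  10^(51.8/10) = 151356.1248
Difference: 19952623.1497 - 151356.1248 = 19801267.0249
L_source = 10 * log10(19801267.0249) = 72.97

72.97 dB


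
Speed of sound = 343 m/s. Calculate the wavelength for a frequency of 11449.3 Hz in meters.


Given values:
  c = 343 m/s, f = 11449.3 Hz
Formula: lambda = c / f
lambda = 343 / 11449.3
lambda = 0.03

0.03 m


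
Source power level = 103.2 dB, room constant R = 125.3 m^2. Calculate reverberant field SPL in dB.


Given values:
  Lw = 103.2 dB, R = 125.3 m^2
Formula: SPL = Lw + 10 * log10(4 / R)
Compute 4 / R = 4 / 125.3 = 0.031923
Compute 10 * log10(0.031923) = -14.959
SPL = 103.2 + (-14.959) = 88.24

88.24 dB


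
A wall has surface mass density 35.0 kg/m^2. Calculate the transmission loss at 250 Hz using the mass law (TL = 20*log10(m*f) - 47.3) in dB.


Given values:
  m = 35.0 kg/m^2, f = 250 Hz
Formula: TL = 20 * log10(m * f) - 47.3
Compute m * f = 35.0 * 250 = 8750.0
Compute log10(8750.0) = 3.942008
Compute 20 * 3.942008 = 78.8402
TL = 78.8402 - 47.3 = 31.54

31.54 dB


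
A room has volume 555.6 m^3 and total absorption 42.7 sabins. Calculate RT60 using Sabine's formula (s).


Given values:
  V = 555.6 m^3
  A = 42.7 sabins
Formula: RT60 = 0.161 * V / A
Numerator: 0.161 * 555.6 = 89.4516
RT60 = 89.4516 / 42.7 = 2.095

2.095 s


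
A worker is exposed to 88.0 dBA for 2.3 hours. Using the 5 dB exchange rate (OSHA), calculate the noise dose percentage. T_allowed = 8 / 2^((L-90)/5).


Given values:
  L = 88.0 dBA, T = 2.3 hours
Formula: T_allowed = 8 / 2^((L - 90) / 5)
Compute exponent: (88.0 - 90) / 5 = -0.4
Compute 2^(-0.4) = 0.757858
T_allowed = 8 / 0.757858 = 10.556067 hours
Dose = (T / T_allowed) * 100
Dose = (2.3 / 10.556067) * 100 = 21.79

21.79 %


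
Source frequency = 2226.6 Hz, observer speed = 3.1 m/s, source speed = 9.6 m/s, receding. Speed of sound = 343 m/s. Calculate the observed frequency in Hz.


Given values:
  f_s = 2226.6 Hz, v_o = 3.1 m/s, v_s = 9.6 m/s
  Direction: receding
Formula: f_o = f_s * (c - v_o) / (c + v_s)
Numerator: c - v_o = 343 - 3.1 = 339.9
Denominator: c + v_s = 343 + 9.6 = 352.6
f_o = 2226.6 * 339.9 / 352.6 = 2146.4

2146.4 Hz


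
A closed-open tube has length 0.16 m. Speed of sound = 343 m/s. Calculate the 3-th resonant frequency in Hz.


Given values:
  Tube type: closed-open, L = 0.16 m, c = 343 m/s, n = 3
Formula: f_n = (2n - 1) * c / (4 * L)
Compute 2n - 1 = 2*3 - 1 = 5
Compute 4 * L = 4 * 0.16 = 0.64
f = 5 * 343 / 0.64
f = 2679.69

2679.69 Hz


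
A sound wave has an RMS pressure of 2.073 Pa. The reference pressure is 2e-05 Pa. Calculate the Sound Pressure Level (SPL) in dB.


Given values:
  p = 2.073 Pa
  p_ref = 2e-05 Pa
Formula: SPL = 20 * log10(p / p_ref)
Compute ratio: p / p_ref = 2.073 / 2e-05 = 103650
Compute log10: log10(103650) = 5.015569
Multiply: SPL = 20 * 5.015569 = 100.31

100.31 dB


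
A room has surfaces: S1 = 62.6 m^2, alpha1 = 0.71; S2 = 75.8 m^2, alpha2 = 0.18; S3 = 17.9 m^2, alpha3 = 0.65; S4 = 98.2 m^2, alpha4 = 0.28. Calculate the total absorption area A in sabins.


Given surfaces:
  Surface 1: 62.6 * 0.71 = 44.446
  Surface 2: 75.8 * 0.18 = 13.644
  Surface 3: 17.9 * 0.65 = 11.635
  Surface 4: 98.2 * 0.28 = 27.496
Formula: A = sum(Si * alpha_i)
A = 44.446 + 13.644 + 11.635 + 27.496
A = 97.22

97.22 sabins


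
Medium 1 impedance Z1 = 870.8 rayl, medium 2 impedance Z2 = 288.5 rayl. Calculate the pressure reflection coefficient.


Given values:
  Z1 = 870.8 rayl, Z2 = 288.5 rayl
Formula: R = (Z2 - Z1) / (Z2 + Z1)
Numerator: Z2 - Z1 = 288.5 - 870.8 = -582.3
Denominator: Z2 + Z1 = 288.5 + 870.8 = 1159.3
R = -582.3 / 1159.3 = -0.5023

-0.5023


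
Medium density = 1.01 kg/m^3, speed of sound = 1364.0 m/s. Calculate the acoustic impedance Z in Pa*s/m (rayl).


Given values:
  rho = 1.01 kg/m^3
  c = 1364.0 m/s
Formula: Z = rho * c
Z = 1.01 * 1364.0
Z = 1377.64

1377.64 rayl


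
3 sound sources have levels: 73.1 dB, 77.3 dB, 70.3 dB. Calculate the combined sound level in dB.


Formula: L_total = 10 * log10( sum(10^(Li/10)) )
  Source 1: 10^(73.1/10) = 20417379.4467
  Source 2: 10^(77.3/10) = 53703179.637
  Source 3: 10^(70.3/10) = 10715193.0524
Sum of linear values = 84835752.1361
L_total = 10 * log10(84835752.1361) = 79.29

79.29 dB


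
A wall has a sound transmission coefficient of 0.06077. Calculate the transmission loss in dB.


Given values:
  tau = 0.06077
Formula: TL = 10 * log10(1 / tau)
Compute 1 / tau = 1 / 0.06077 = 16.4555
Compute log10(16.4555) = 1.216311
TL = 10 * 1.216311 = 12.16

12.16 dB


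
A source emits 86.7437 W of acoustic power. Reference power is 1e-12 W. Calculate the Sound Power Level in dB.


Given values:
  W = 86.7437 W
  W_ref = 1e-12 W
Formula: SWL = 10 * log10(W / W_ref)
Compute ratio: W / W_ref = 86743700000000
Compute log10: log10(86743700000000) = 13.938238
Multiply: SWL = 10 * 13.938238 = 139.38

139.38 dB


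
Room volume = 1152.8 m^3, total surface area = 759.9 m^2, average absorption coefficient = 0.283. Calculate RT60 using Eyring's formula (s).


Given values:
  V = 1152.8 m^3, S = 759.9 m^2, alpha = 0.283
Formula: RT60 = 0.161 * V / (-S * ln(1 - alpha))
Compute ln(1 - 0.283) = ln(0.717) = -0.332679
Denominator: -759.9 * -0.332679 = 252.8028
Numerator: 0.161 * 1152.8 = 185.6008
RT60 = 185.6008 / 252.8028 = 0.734

0.734 s


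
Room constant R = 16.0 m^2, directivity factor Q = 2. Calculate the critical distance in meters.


Given values:
  R = 16.0 m^2, Q = 2
Formula: d_c = 0.141 * sqrt(Q * R)
Compute Q * R = 2 * 16.0 = 32.0
Compute sqrt(32.0) = 5.6569
d_c = 0.141 * 5.6569 = 0.798

0.798 m


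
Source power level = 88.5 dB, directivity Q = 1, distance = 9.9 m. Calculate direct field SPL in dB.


Given values:
  Lw = 88.5 dB, Q = 1, r = 9.9 m
Formula: SPL = Lw + 10 * log10(Q / (4 * pi * r^2))
Compute 4 * pi * r^2 = 4 * pi * 9.9^2 = 1231.63
Compute Q / denom = 1 / 1231.63 = 0.00081193
Compute 10 * log10(0.00081193) = -30.9048
SPL = 88.5 + (-30.9048) = 57.6

57.6 dB


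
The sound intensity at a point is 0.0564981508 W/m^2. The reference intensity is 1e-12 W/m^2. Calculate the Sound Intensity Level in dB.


Given values:
  I = 0.0564981508 W/m^2
  I_ref = 1e-12 W/m^2
Formula: SIL = 10 * log10(I / I_ref)
Compute ratio: I / I_ref = 56498150800
Compute log10: log10(56498150800) = 10.752034
Multiply: SIL = 10 * 10.752034 = 107.52

107.52 dB


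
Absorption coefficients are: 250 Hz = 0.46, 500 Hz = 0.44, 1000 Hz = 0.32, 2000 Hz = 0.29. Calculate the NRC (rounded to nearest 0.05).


Given values:
  a_250 = 0.46, a_500 = 0.44
  a_1000 = 0.32, a_2000 = 0.29
Formula: NRC = (a250 + a500 + a1000 + a2000) / 4
Sum = 0.46 + 0.44 + 0.32 + 0.29 = 1.51
NRC = 1.51 / 4 = 0.3775
Rounded to nearest 0.05: 0.4

0.4


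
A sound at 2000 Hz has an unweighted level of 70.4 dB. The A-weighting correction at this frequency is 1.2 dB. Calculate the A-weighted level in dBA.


Given values:
  SPL = 70.4 dB
  A-weighting at 2000 Hz = 1.2 dB
Formula: L_A = SPL + A_weight
L_A = 70.4 + (1.2)
L_A = 71.6

71.6 dBA


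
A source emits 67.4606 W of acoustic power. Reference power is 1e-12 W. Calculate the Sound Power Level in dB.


Given values:
  W = 67.4606 W
  W_ref = 1e-12 W
Formula: SWL = 10 * log10(W / W_ref)
Compute ratio: W / W_ref = 67460600000000
Compute log10: log10(67460600000000) = 13.82905
Multiply: SWL = 10 * 13.82905 = 138.29

138.29 dB
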